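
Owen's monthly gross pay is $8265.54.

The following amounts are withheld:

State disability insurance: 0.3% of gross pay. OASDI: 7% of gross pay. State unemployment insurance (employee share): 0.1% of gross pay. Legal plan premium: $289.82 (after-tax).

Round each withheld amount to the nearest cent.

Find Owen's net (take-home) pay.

State unemployment insurance (employee share): $8265.54 × 0.001 = $8.27
OASDI: $8265.54 × 0.07 = $578.59
State disability insurance: $8265.54 × 0.003 = $24.80
Legal plan premium: $289.82
Total deductions = $8.27 + $578.59 + $24.80 + $289.82 = $901.48
Net pay = $8265.54 − $901.48 = $7364.06

$7364.06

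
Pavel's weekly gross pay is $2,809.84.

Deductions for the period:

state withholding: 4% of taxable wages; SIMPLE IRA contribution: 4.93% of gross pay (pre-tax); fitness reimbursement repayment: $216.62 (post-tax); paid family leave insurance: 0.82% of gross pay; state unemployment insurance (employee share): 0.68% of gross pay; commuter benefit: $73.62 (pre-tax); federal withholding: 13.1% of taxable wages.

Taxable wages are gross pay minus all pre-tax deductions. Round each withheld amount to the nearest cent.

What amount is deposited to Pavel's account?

SIMPLE IRA contribution: $2,809.84 × 0.0493 = $138.53
Commuter benefit: $73.62
Pre-tax total = $138.53 + $73.62 = $212.15
Taxable wages = $2,809.84 − $212.15 = $2,597.69
State withholding: $2,597.69 × 0.04 = $103.91
Federal withholding: $2,597.69 × 0.131 = $340.30
State unemployment insurance (employee share): $2,809.84 × 0.0068 = $19.11
Paid family leave insurance: $2,809.84 × 0.0082 = $23.04
Fitness reimbursement repayment: $216.62
Total deductions = $138.53 + $73.62 + $103.91 + $340.30 + $19.11 + $23.04 + $216.62 = $915.13
Net pay = $2,809.84 − $915.13 = $1,894.71

$1,894.71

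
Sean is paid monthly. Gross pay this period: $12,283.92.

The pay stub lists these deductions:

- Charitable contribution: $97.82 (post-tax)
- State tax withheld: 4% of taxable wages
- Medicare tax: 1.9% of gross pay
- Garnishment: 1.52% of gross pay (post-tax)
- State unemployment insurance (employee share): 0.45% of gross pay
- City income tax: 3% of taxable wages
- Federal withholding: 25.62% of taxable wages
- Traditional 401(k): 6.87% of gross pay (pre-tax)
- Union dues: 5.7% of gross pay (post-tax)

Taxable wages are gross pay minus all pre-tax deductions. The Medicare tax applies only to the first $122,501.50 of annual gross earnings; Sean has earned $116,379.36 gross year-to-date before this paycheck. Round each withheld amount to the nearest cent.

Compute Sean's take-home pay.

Traditional 401(k): $12,283.92 × 0.0687 = $843.91
Taxable wages = $12,283.92 − $843.91 = $11,440.01
City income tax: $11,440.01 × 0.03 = $343.20
Federal withholding: $11,440.01 × 0.2562 = $2,930.93
State tax withheld: $11,440.01 × 0.04 = $457.60
Medicare tax: only $122,501.50 − $116,379.36 = $6,122.14 of this check is subject → $6,122.14 × 0.019 = $116.32
State unemployment insurance (employee share): $12,283.92 × 0.0045 = $55.28
Charitable contribution: $97.82
Union dues: $12,283.92 × 0.057 = $700.18
Garnishment: $12,283.92 × 0.0152 = $186.72
Total deductions = $843.91 + $343.20 + $2,930.93 + $457.60 + $116.32 + $55.28 + $97.82 + $700.18 + $186.72 = $5,731.96
Net pay = $12,283.92 − $5,731.96 = $6,551.96

$6,551.96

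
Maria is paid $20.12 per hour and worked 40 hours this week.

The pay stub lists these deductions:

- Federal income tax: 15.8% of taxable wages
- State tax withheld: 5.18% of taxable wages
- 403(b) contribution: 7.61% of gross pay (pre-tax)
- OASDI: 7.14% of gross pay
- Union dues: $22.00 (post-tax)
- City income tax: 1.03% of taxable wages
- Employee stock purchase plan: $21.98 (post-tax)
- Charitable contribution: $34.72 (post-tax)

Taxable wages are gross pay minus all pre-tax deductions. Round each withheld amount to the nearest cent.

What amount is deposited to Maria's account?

$443.73

Gross pay: 40 × $20.12 = $804.80
403(b) contribution: $804.80 × 0.0761 = $61.25
Taxable wages = $804.80 − $61.25 = $743.55
Federal income tax: $743.55 × 0.158 = $117.48
State tax withheld: $743.55 × 0.0518 = $38.52
City income tax: $743.55 × 0.0103 = $7.66
OASDI: $804.80 × 0.0714 = $57.46
Employee stock purchase plan: $21.98
Charitable contribution: $34.72
Union dues: $22.00
Total deductions = $61.25 + $117.48 + $38.52 + $7.66 + $57.46 + $21.98 + $34.72 + $22.00 = $361.07
Net pay = $804.80 − $361.07 = $443.73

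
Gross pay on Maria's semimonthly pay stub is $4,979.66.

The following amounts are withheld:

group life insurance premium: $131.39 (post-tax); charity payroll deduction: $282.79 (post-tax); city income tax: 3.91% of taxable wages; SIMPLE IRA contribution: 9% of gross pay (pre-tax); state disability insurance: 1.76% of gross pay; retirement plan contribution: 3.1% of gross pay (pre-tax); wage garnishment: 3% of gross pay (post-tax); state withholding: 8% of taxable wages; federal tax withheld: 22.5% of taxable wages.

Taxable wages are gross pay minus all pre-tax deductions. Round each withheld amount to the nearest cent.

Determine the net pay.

$2,219.74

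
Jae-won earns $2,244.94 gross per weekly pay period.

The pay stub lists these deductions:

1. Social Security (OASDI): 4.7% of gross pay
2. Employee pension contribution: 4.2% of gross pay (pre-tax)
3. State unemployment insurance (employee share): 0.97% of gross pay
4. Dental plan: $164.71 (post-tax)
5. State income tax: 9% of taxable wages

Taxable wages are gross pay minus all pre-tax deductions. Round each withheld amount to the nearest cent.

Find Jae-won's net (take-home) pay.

Employee pension contribution: $2,244.94 × 0.042 = $94.29
Taxable wages = $2,244.94 − $94.29 = $2,150.65
State income tax: $2,150.65 × 0.09 = $193.56
State unemployment insurance (employee share): $2,244.94 × 0.0097 = $21.78
Social Security (OASDI): $2,244.94 × 0.047 = $105.51
Dental plan: $164.71
Total deductions = $94.29 + $193.56 + $21.78 + $105.51 + $164.71 = $579.85
Net pay = $2,244.94 − $579.85 = $1,665.09

$1,665.09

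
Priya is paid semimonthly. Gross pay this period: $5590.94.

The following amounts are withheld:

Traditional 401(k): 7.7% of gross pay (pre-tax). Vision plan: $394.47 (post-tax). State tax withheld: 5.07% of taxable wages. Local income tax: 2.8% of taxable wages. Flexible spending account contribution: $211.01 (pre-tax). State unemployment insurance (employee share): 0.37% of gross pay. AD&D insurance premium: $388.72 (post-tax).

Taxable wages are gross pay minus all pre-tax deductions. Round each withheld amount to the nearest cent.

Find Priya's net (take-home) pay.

$3756.03

Flexible spending account contribution: $211.01
Traditional 401(k): $5590.94 × 0.077 = $430.50
Pre-tax total = $211.01 + $430.50 = $641.51
Taxable wages = $5590.94 − $641.51 = $4949.43
Local income tax: $4949.43 × 0.028 = $138.58
State tax withheld: $4949.43 × 0.0507 = $250.94
State unemployment insurance (employee share): $5590.94 × 0.0037 = $20.69
Vision plan: $394.47
AD&D insurance premium: $388.72
Total deductions = $211.01 + $430.50 + $138.58 + $250.94 + $20.69 + $394.47 + $388.72 = $1834.91
Net pay = $5590.94 − $1834.91 = $3756.03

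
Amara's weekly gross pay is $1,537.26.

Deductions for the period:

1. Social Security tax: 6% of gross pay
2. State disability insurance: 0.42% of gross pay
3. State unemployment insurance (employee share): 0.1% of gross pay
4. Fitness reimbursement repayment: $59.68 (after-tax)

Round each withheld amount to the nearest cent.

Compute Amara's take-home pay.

State disability insurance: $1,537.26 × 0.0042 = $6.46
State unemployment insurance (employee share): $1,537.26 × 0.001 = $1.54
Social Security tax: $1,537.26 × 0.06 = $92.24
Fitness reimbursement repayment: $59.68
Total deductions = $6.46 + $1.54 + $92.24 + $59.68 = $159.92
Net pay = $1,537.26 − $159.92 = $1,377.34

$1,377.34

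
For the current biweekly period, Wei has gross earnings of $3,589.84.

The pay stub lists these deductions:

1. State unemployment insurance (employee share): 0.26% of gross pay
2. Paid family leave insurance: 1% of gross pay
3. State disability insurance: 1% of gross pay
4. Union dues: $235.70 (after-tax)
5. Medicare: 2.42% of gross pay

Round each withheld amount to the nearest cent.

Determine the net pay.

$3,186.14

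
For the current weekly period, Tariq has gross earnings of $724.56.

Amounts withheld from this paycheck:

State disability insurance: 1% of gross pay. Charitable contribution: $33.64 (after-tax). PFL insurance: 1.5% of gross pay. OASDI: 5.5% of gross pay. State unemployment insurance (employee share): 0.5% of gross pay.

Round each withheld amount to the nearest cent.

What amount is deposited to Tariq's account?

PFL insurance: $724.56 × 0.015 = $10.87
OASDI: $724.56 × 0.055 = $39.85
State disability insurance: $724.56 × 0.01 = $7.25
State unemployment insurance (employee share): $724.56 × 0.005 = $3.62
Charitable contribution: $33.64
Total deductions = $10.87 + $39.85 + $7.25 + $3.62 + $33.64 = $95.23
Net pay = $724.56 − $95.23 = $629.33

$629.33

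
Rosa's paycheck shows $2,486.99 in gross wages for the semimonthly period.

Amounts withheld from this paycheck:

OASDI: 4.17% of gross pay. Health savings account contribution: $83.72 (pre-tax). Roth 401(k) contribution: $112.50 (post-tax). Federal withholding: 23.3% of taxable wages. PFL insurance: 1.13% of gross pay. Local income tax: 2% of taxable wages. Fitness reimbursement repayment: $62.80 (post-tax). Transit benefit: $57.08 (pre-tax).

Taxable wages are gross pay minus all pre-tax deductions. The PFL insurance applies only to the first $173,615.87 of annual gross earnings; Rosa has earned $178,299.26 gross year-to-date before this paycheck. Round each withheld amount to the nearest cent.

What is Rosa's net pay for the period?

$1,473.60

Transit benefit: $57.08
Health savings account contribution: $83.72
Pre-tax total = $57.08 + $83.72 = $140.80
Taxable wages = $2,486.99 − $140.80 = $2,346.19
Local income tax: $2,346.19 × 0.02 = $46.92
Federal withholding: $2,346.19 × 0.233 = $546.66
PFL insurance: annual cap $173,615.87 already reached (YTD $178,299.26), so $0.00
OASDI: $2,486.99 × 0.0417 = $103.71
Fitness reimbursement repayment: $62.80
Roth 401(k) contribution: $112.50
Total deductions = $57.08 + $83.72 + $46.92 + $546.66 + $0.00 + $103.71 + $62.80 + $112.50 = $1,013.39
Net pay = $2,486.99 − $1,013.39 = $1,473.60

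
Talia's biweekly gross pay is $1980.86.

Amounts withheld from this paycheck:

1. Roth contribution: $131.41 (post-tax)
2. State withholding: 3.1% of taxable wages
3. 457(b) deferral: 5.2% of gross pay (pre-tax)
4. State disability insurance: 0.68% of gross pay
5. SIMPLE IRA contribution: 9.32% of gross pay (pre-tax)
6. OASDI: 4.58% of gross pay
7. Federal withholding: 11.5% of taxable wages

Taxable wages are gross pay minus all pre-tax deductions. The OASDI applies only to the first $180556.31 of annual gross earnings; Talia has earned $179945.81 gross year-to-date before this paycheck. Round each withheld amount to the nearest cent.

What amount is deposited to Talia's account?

$1273.19

SIMPLE IRA contribution: $1980.86 × 0.0932 = $184.62
457(b) deferral: $1980.86 × 0.052 = $103.00
Pre-tax total = $184.62 + $103.00 = $287.62
Taxable wages = $1980.86 − $287.62 = $1693.24
Federal withholding: $1693.24 × 0.115 = $194.72
State withholding: $1693.24 × 0.031 = $52.49
State disability insurance: $1980.86 × 0.0068 = $13.47
OASDI: only $180556.31 − $179945.81 = $610.50 of this check is subject → $610.50 × 0.0458 = $27.96
Roth contribution: $131.41
Total deductions = $184.62 + $103.00 + $194.72 + $52.49 + $13.47 + $27.96 + $131.41 = $707.67
Net pay = $1980.86 − $707.67 = $1273.19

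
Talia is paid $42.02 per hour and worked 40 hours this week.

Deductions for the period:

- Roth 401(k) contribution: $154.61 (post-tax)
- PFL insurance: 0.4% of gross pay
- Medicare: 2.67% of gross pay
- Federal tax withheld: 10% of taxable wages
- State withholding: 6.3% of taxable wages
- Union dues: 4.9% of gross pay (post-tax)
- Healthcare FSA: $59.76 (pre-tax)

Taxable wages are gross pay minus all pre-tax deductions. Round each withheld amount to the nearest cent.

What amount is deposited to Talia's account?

Gross pay: 40 × $42.02 = $1680.80
Healthcare FSA: $59.76
Taxable wages = $1680.80 − $59.76 = $1621.04
Federal tax withheld: $1621.04 × 0.1 = $162.10
State withholding: $1621.04 × 0.063 = $102.13
PFL insurance: $1680.80 × 0.004 = $6.72
Medicare: $1680.80 × 0.0267 = $44.88
Roth 401(k) contribution: $154.61
Union dues: $1680.80 × 0.049 = $82.36
Total deductions = $59.76 + $162.10 + $102.13 + $6.72 + $44.88 + $154.61 + $82.36 = $612.56
Net pay = $1680.80 − $612.56 = $1068.24

$1068.24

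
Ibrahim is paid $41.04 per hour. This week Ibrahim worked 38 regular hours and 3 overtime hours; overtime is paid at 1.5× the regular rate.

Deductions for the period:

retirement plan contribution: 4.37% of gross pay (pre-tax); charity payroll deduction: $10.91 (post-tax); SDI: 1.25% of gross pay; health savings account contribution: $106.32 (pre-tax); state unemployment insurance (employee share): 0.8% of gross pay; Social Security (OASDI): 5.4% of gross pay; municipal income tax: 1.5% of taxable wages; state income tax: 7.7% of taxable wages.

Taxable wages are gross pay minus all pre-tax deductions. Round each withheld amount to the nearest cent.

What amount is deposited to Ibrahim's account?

$1,277.14

Regular pay: 38 × $41.04 = $1,559.52
Overtime pay: 3 × $41.04 × 1.5 = $184.68
Gross pay = $1,559.52 + $184.68 = $1,744.20
Retirement plan contribution: $1,744.20 × 0.0437 = $76.22
Health savings account contribution: $106.32
Pre-tax total = $76.22 + $106.32 = $182.54
Taxable wages = $1,744.20 − $182.54 = $1,561.66
State income tax: $1,561.66 × 0.077 = $120.25
Municipal income tax: $1,561.66 × 0.015 = $23.42
SDI: $1,744.20 × 0.0125 = $21.80
State unemployment insurance (employee share): $1,744.20 × 0.008 = $13.95
Social Security (OASDI): $1,744.20 × 0.054 = $94.19
Charity payroll deduction: $10.91
Total deductions = $76.22 + $106.32 + $120.25 + $23.42 + $21.80 + $13.95 + $94.19 + $10.91 = $467.06
Net pay = $1,744.20 − $467.06 = $1,277.14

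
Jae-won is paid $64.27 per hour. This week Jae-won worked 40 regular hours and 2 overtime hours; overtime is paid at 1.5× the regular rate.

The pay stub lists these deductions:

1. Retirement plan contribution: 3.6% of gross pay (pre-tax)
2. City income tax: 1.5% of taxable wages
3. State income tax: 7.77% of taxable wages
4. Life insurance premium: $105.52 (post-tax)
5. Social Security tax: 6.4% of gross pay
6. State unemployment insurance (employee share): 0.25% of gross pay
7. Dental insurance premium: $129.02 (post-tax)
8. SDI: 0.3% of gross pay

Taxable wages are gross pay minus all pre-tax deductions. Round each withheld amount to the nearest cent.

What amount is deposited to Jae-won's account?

Regular pay: 40 × $64.27 = $2570.80
Overtime pay: 2 × $64.27 × 1.5 = $192.81
Gross pay = $2570.80 + $192.81 = $2763.61
Retirement plan contribution: $2763.61 × 0.036 = $99.49
Taxable wages = $2763.61 − $99.49 = $2664.12
City income tax: $2664.12 × 0.015 = $39.96
State income tax: $2664.12 × 0.0777 = $207.00
SDI: $2763.61 × 0.003 = $8.29
State unemployment insurance (employee share): $2763.61 × 0.0025 = $6.91
Social Security tax: $2763.61 × 0.064 = $176.87
Dental insurance premium: $129.02
Life insurance premium: $105.52
Total deductions = $99.49 + $39.96 + $207.00 + $8.29 + $6.91 + $176.87 + $129.02 + $105.52 = $773.06
Net pay = $2763.61 − $773.06 = $1990.55

$1990.55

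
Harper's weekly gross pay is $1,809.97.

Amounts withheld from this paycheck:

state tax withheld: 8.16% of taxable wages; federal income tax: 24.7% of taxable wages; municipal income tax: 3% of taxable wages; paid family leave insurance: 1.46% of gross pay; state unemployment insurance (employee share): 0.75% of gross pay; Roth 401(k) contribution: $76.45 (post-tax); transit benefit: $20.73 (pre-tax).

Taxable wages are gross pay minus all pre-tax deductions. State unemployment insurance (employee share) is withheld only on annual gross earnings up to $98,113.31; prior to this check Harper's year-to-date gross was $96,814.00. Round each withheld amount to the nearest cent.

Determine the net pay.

$1,035.00

Transit benefit: $20.73
Taxable wages = $1,809.97 − $20.73 = $1,789.24
Municipal income tax: $1,789.24 × 0.03 = $53.68
Federal income tax: $1,789.24 × 0.247 = $441.94
State tax withheld: $1,789.24 × 0.0816 = $146.00
Paid family leave insurance: $1,809.97 × 0.0146 = $26.43
State unemployment insurance (employee share): only $98,113.31 − $96,814.00 = $1,299.31 of this check is subject → $1,299.31 × 0.0075 = $9.74
Roth 401(k) contribution: $76.45
Total deductions = $20.73 + $53.68 + $441.94 + $146.00 + $26.43 + $9.74 + $76.45 = $774.97
Net pay = $1,809.97 − $774.97 = $1,035.00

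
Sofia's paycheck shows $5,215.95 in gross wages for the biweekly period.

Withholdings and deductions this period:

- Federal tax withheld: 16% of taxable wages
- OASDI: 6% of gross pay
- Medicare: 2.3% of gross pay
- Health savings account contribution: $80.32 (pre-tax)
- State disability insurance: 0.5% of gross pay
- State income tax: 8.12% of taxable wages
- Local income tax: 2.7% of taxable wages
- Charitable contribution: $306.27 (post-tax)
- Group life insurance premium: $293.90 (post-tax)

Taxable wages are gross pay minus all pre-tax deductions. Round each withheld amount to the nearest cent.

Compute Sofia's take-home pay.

$2,699.08

Health savings account contribution: $80.32
Taxable wages = $5,215.95 − $80.32 = $5,135.63
State income tax: $5,135.63 × 0.0812 = $417.01
Federal tax withheld: $5,135.63 × 0.16 = $821.70
Local income tax: $5,135.63 × 0.027 = $138.66
OASDI: $5,215.95 × 0.06 = $312.96
State disability insurance: $5,215.95 × 0.005 = $26.08
Medicare: $5,215.95 × 0.023 = $119.97
Group life insurance premium: $293.90
Charitable contribution: $306.27
Total deductions = $80.32 + $417.01 + $821.70 + $138.66 + $312.96 + $26.08 + $119.97 + $293.90 + $306.27 = $2,516.87
Net pay = $5,215.95 − $2,516.87 = $2,699.08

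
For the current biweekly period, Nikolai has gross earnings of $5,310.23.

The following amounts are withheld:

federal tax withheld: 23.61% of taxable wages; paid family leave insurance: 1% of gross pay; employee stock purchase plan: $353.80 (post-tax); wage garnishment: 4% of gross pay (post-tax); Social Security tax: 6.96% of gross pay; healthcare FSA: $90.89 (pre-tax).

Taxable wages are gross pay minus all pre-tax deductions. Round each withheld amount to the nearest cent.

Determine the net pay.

$2,998.15

Healthcare FSA: $90.89
Taxable wages = $5,310.23 − $90.89 = $5,219.34
Federal tax withheld: $5,219.34 × 0.2361 = $1,232.29
Social Security tax: $5,310.23 × 0.0696 = $369.59
Paid family leave insurance: $5,310.23 × 0.01 = $53.10
Wage garnishment: $5,310.23 × 0.04 = $212.41
Employee stock purchase plan: $353.80
Total deductions = $90.89 + $1,232.29 + $369.59 + $53.10 + $212.41 + $353.80 = $2,312.08
Net pay = $5,310.23 − $2,312.08 = $2,998.15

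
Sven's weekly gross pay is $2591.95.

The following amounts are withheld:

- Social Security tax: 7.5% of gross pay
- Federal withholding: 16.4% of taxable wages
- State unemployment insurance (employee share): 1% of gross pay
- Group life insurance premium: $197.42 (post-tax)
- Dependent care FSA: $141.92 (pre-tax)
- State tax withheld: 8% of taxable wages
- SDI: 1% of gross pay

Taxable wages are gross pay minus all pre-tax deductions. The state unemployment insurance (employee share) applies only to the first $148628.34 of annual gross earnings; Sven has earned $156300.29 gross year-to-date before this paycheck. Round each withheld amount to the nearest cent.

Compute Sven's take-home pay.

Dependent care FSA: $141.92
Taxable wages = $2591.95 − $141.92 = $2450.03
State tax withheld: $2450.03 × 0.08 = $196.00
Federal withholding: $2450.03 × 0.164 = $401.80
State unemployment insurance (employee share): annual cap $148628.34 already reached (YTD $156300.29), so $0.00
SDI: $2591.95 × 0.01 = $25.92
Social Security tax: $2591.95 × 0.075 = $194.40
Group life insurance premium: $197.42
Total deductions = $141.92 + $196.00 + $401.80 + $0.00 + $25.92 + $194.40 + $197.42 = $1157.46
Net pay = $2591.95 − $1157.46 = $1434.49

$1434.49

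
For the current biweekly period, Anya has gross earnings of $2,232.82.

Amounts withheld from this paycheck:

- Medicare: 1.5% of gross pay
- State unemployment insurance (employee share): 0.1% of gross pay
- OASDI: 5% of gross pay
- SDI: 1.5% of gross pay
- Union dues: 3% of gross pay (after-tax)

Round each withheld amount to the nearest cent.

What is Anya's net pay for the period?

$1,984.99

Medicare: $2,232.82 × 0.015 = $33.49
OASDI: $2,232.82 × 0.05 = $111.64
State unemployment insurance (employee share): $2,232.82 × 0.001 = $2.23
SDI: $2,232.82 × 0.015 = $33.49
Union dues: $2,232.82 × 0.03 = $66.98
Total deductions = $33.49 + $111.64 + $2.23 + $33.49 + $66.98 = $247.83
Net pay = $2,232.82 − $247.83 = $1,984.99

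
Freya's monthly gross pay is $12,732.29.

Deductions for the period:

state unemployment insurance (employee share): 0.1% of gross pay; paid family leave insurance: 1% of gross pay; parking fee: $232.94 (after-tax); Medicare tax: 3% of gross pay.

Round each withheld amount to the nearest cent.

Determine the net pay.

$11,977.33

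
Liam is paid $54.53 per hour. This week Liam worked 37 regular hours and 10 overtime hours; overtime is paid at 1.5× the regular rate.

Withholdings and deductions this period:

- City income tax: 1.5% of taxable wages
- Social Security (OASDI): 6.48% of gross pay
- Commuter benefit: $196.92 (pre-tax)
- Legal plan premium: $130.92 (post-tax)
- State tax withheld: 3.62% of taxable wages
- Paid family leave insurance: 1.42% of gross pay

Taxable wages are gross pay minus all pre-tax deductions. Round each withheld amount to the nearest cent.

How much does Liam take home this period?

$2,148.62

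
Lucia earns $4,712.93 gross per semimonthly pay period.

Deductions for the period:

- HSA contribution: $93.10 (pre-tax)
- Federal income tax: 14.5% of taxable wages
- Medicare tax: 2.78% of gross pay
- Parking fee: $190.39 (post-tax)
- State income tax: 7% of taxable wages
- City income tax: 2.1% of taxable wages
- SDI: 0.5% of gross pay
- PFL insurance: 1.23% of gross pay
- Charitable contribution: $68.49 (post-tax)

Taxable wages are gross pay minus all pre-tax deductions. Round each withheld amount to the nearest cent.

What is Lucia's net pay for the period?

HSA contribution: $93.10
Taxable wages = $4,712.93 − $93.10 = $4,619.83
State income tax: $4,619.83 × 0.07 = $323.39
City income tax: $4,619.83 × 0.021 = $97.02
Federal income tax: $4,619.83 × 0.145 = $669.88
PFL insurance: $4,712.93 × 0.0123 = $57.97
SDI: $4,712.93 × 0.005 = $23.56
Medicare tax: $4,712.93 × 0.0278 = $131.02
Parking fee: $190.39
Charitable contribution: $68.49
Total deductions = $93.10 + $323.39 + $97.02 + $669.88 + $57.97 + $23.56 + $131.02 + $190.39 + $68.49 = $1,654.82
Net pay = $4,712.93 − $1,654.82 = $3,058.11

$3,058.11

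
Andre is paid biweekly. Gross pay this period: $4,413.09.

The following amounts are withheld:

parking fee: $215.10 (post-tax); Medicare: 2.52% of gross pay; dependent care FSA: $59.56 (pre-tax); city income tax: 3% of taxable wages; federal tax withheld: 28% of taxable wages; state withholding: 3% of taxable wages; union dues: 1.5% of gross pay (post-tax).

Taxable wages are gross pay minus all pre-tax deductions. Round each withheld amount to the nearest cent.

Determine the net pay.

$2,480.81

Dependent care FSA: $59.56
Taxable wages = $4,413.09 − $59.56 = $4,353.53
State withholding: $4,353.53 × 0.03 = $130.61
Federal tax withheld: $4,353.53 × 0.28 = $1,218.99
City income tax: $4,353.53 × 0.03 = $130.61
Medicare: $4,413.09 × 0.0252 = $111.21
Parking fee: $215.10
Union dues: $4,413.09 × 0.015 = $66.20
Total deductions = $59.56 + $130.61 + $1,218.99 + $130.61 + $111.21 + $215.10 + $66.20 = $1,932.28
Net pay = $4,413.09 − $1,932.28 = $2,480.81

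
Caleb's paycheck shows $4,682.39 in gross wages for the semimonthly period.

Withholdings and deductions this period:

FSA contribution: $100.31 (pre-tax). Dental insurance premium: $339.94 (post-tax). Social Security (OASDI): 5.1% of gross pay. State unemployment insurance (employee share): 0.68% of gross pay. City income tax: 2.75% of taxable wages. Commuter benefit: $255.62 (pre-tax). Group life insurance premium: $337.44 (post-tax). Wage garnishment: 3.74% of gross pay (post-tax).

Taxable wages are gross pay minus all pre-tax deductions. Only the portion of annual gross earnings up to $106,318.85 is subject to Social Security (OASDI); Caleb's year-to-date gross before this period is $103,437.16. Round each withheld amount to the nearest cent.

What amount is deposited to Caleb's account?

$3,176.17

Commuter benefit: $255.62
FSA contribution: $100.31
Pre-tax total = $255.62 + $100.31 = $355.93
Taxable wages = $4,682.39 − $355.93 = $4,326.46
City income tax: $4,326.46 × 0.0275 = $118.98
State unemployment insurance (employee share): $4,682.39 × 0.0068 = $31.84
Social Security (OASDI): only $106,318.85 − $103,437.16 = $2,881.69 of this check is subject → $2,881.69 × 0.051 = $146.97
Dental insurance premium: $339.94
Wage garnishment: $4,682.39 × 0.0374 = $175.12
Group life insurance premium: $337.44
Total deductions = $255.62 + $100.31 + $118.98 + $31.84 + $146.97 + $339.94 + $175.12 + $337.44 = $1,506.22
Net pay = $4,682.39 − $1,506.22 = $3,176.17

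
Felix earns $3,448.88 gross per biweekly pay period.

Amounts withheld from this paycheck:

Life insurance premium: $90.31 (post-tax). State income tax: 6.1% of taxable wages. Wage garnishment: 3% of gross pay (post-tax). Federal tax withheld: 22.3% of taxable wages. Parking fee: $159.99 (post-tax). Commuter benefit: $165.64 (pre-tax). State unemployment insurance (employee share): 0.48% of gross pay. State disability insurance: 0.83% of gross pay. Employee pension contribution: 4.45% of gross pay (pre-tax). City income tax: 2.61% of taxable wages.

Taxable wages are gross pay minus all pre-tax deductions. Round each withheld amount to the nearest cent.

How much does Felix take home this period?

Employee pension contribution: $3,448.88 × 0.0445 = $153.48
Commuter benefit: $165.64
Pre-tax total = $153.48 + $165.64 = $319.12
Taxable wages = $3,448.88 − $319.12 = $3,129.76
Federal tax withheld: $3,129.76 × 0.223 = $697.94
State income tax: $3,129.76 × 0.061 = $190.92
City income tax: $3,129.76 × 0.0261 = $81.69
State disability insurance: $3,448.88 × 0.0083 = $28.63
State unemployment insurance (employee share): $3,448.88 × 0.0048 = $16.55
Life insurance premium: $90.31
Wage garnishment: $3,448.88 × 0.03 = $103.47
Parking fee: $159.99
Total deductions = $153.48 + $165.64 + $697.94 + $190.92 + $81.69 + $28.63 + $16.55 + $90.31 + $103.47 + $159.99 = $1,688.62
Net pay = $3,448.88 − $1,688.62 = $1,760.26

$1,760.26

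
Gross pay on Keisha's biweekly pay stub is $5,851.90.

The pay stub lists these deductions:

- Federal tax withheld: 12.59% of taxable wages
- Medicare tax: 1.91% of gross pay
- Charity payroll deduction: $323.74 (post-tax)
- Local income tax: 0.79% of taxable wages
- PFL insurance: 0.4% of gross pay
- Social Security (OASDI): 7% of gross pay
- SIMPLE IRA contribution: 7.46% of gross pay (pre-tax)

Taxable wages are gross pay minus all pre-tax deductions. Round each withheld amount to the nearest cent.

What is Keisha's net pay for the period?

$3,822.23

SIMPLE IRA contribution: $5,851.90 × 0.0746 = $436.55
Taxable wages = $5,851.90 − $436.55 = $5,415.35
Local income tax: $5,415.35 × 0.0079 = $42.78
Federal tax withheld: $5,415.35 × 0.1259 = $681.79
PFL insurance: $5,851.90 × 0.004 = $23.41
Social Security (OASDI): $5,851.90 × 0.07 = $409.63
Medicare tax: $5,851.90 × 0.0191 = $111.77
Charity payroll deduction: $323.74
Total deductions = $436.55 + $42.78 + $681.79 + $23.41 + $409.63 + $111.77 + $323.74 = $2,029.67
Net pay = $5,851.90 − $2,029.67 = $3,822.23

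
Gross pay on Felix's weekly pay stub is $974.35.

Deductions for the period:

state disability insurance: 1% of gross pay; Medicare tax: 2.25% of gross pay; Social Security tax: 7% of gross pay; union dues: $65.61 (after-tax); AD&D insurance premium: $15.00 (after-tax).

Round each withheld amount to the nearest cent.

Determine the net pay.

State disability insurance: $974.35 × 0.01 = $9.74
Medicare tax: $974.35 × 0.0225 = $21.92
Social Security tax: $974.35 × 0.07 = $68.20
AD&D insurance premium: $15.00
Union dues: $65.61
Total deductions = $9.74 + $21.92 + $68.20 + $15.00 + $65.61 = $180.47
Net pay = $974.35 − $180.47 = $793.88

$793.88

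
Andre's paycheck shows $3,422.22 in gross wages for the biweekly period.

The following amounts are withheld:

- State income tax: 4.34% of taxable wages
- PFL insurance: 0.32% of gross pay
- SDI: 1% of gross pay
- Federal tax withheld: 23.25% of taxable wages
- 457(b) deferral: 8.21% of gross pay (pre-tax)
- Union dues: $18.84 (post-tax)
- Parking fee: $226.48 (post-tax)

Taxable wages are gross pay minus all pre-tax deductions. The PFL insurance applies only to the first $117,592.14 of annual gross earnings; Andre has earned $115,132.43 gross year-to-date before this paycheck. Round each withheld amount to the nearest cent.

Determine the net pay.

$1,987.18

457(b) deferral: $3,422.22 × 0.0821 = $280.96
Taxable wages = $3,422.22 − $280.96 = $3,141.26
Federal tax withheld: $3,141.26 × 0.2325 = $730.34
State income tax: $3,141.26 × 0.0434 = $136.33
PFL insurance: only $117,592.14 − $115,132.43 = $2,459.71 of this check is subject → $2,459.71 × 0.0032 = $7.87
SDI: $3,422.22 × 0.01 = $34.22
Parking fee: $226.48
Union dues: $18.84
Total deductions = $280.96 + $730.34 + $136.33 + $7.87 + $34.22 + $226.48 + $18.84 = $1,435.04
Net pay = $3,422.22 − $1,435.04 = $1,987.18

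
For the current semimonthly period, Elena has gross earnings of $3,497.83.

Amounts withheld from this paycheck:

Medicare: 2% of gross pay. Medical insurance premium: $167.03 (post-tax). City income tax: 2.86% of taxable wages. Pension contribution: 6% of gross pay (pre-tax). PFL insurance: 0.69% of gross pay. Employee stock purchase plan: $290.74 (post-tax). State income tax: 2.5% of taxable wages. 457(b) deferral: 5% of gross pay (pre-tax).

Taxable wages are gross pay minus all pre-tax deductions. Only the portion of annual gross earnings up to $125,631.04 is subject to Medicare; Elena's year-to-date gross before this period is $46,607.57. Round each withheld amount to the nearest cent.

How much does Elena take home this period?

$2,394.34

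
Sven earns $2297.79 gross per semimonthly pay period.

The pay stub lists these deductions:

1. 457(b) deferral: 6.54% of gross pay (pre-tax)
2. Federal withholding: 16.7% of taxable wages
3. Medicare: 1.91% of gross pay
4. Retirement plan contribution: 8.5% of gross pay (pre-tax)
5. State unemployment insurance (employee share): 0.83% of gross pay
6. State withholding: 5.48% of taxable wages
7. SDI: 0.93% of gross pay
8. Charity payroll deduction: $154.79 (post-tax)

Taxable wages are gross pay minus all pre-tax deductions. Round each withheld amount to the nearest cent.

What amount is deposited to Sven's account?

$1280.08

457(b) deferral: $2297.79 × 0.0654 = $150.28
Retirement plan contribution: $2297.79 × 0.085 = $195.31
Pre-tax total = $150.28 + $195.31 = $345.59
Taxable wages = $2297.79 − $345.59 = $1952.20
Federal withholding: $1952.20 × 0.167 = $326.02
State withholding: $1952.20 × 0.0548 = $106.98
SDI: $2297.79 × 0.0093 = $21.37
Medicare: $2297.79 × 0.0191 = $43.89
State unemployment insurance (employee share): $2297.79 × 0.0083 = $19.07
Charity payroll deduction: $154.79
Total deductions = $150.28 + $195.31 + $326.02 + $106.98 + $21.37 + $43.89 + $19.07 + $154.79 = $1017.71
Net pay = $2297.79 − $1017.71 = $1280.08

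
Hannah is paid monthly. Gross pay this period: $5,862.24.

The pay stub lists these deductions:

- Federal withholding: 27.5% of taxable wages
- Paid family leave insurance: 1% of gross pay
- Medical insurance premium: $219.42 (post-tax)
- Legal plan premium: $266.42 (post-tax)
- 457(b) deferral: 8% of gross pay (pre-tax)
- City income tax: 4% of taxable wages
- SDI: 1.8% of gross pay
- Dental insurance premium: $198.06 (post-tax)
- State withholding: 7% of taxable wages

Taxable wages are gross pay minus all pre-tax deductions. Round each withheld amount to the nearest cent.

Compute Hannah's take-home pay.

$2,468.81

457(b) deferral: $5,862.24 × 0.08 = $468.98
Taxable wages = $5,862.24 − $468.98 = $5,393.26
City income tax: $5,393.26 × 0.04 = $215.73
Federal withholding: $5,393.26 × 0.275 = $1,483.15
State withholding: $5,393.26 × 0.07 = $377.53
SDI: $5,862.24 × 0.018 = $105.52
Paid family leave insurance: $5,862.24 × 0.01 = $58.62
Legal plan premium: $266.42
Dental insurance premium: $198.06
Medical insurance premium: $219.42
Total deductions = $468.98 + $215.73 + $1,483.15 + $377.53 + $105.52 + $58.62 + $266.42 + $198.06 + $219.42 = $3,393.43
Net pay = $5,862.24 − $3,393.43 = $2,468.81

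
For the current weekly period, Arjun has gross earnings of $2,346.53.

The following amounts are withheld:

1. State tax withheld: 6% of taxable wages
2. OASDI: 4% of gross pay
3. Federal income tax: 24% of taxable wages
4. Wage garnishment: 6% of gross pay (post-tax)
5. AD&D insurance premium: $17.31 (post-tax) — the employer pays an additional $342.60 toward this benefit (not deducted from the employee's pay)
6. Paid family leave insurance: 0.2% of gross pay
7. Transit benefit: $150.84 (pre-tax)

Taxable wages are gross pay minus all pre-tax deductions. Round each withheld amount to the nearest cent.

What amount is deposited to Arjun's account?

$1,280.33

Transit benefit: $150.84
Taxable wages = $2,346.53 − $150.84 = $2,195.69
Federal income tax: $2,195.69 × 0.24 = $526.97
State tax withheld: $2,195.69 × 0.06 = $131.74
OASDI: $2,346.53 × 0.04 = $93.86
Paid family leave insurance: $2,346.53 × 0.002 = $4.69
AD&D insurance premium: $17.31
Wage garnishment: $2,346.53 × 0.06 = $140.79
(Employer's $342.60 toward AD&D insurance premium is not withheld from the employee.)
Total deductions = $150.84 + $526.97 + $131.74 + $93.86 + $4.69 + $17.31 + $140.79 = $1,066.20
Net pay = $2,346.53 − $1,066.20 = $1,280.33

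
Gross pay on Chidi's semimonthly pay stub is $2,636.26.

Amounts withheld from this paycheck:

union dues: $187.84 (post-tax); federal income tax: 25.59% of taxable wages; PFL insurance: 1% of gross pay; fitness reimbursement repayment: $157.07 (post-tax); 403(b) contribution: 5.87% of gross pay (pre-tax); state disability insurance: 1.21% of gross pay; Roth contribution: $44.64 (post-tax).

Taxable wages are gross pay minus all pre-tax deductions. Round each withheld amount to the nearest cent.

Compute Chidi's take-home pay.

403(b) contribution: $2,636.26 × 0.0587 = $154.75
Taxable wages = $2,636.26 − $154.75 = $2,481.51
Federal income tax: $2,481.51 × 0.2559 = $635.02
PFL insurance: $2,636.26 × 0.01 = $26.36
State disability insurance: $2,636.26 × 0.0121 = $31.90
Union dues: $187.84
Fitness reimbursement repayment: $157.07
Roth contribution: $44.64
Total deductions = $154.75 + $635.02 + $26.36 + $31.90 + $187.84 + $157.07 + $44.64 = $1,237.58
Net pay = $2,636.26 − $1,237.58 = $1,398.68

$1,398.68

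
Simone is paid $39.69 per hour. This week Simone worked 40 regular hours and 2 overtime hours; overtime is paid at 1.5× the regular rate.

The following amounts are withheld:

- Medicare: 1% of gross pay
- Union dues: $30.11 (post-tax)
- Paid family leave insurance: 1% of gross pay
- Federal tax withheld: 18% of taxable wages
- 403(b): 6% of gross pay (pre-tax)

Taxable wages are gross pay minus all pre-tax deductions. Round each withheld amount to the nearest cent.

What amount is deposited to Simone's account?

$1,251.25

Regular pay: 40 × $39.69 = $1,587.60
Overtime pay: 2 × $39.69 × 1.5 = $119.07
Gross pay = $1,587.60 + $119.07 = $1,706.67
403(b): $1,706.67 × 0.06 = $102.40
Taxable wages = $1,706.67 − $102.40 = $1,604.27
Federal tax withheld: $1,604.27 × 0.18 = $288.77
Medicare: $1,706.67 × 0.01 = $17.07
Paid family leave insurance: $1,706.67 × 0.01 = $17.07
Union dues: $30.11
Total deductions = $102.40 + $288.77 + $17.07 + $17.07 + $30.11 = $455.42
Net pay = $1,706.67 − $455.42 = $1,251.25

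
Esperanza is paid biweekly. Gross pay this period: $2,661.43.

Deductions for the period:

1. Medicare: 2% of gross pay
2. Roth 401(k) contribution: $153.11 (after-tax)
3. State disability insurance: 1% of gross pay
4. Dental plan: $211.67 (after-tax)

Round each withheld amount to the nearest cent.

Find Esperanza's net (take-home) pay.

$2,216.81

State disability insurance: $2,661.43 × 0.01 = $26.61
Medicare: $2,661.43 × 0.02 = $53.23
Roth 401(k) contribution: $153.11
Dental plan: $211.67
Total deductions = $26.61 + $53.23 + $153.11 + $211.67 = $444.62
Net pay = $2,661.43 − $444.62 = $2,216.81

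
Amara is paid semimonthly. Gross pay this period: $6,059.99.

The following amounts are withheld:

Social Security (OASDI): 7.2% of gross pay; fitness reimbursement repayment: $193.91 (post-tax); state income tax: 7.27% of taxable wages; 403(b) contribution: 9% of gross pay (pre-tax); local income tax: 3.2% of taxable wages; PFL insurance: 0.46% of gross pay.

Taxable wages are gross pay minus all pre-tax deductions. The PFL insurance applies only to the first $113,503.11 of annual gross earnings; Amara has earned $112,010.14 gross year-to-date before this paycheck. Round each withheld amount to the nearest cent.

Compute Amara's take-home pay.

$4,300.11

403(b) contribution: $6,059.99 × 0.09 = $545.40
Taxable wages = $6,059.99 − $545.40 = $5,514.59
Local income tax: $5,514.59 × 0.032 = $176.47
State income tax: $5,514.59 × 0.0727 = $400.91
PFL insurance: only $113,503.11 − $112,010.14 = $1,492.97 of this check is subject → $1,492.97 × 0.0046 = $6.87
Social Security (OASDI): $6,059.99 × 0.072 = $436.32
Fitness reimbursement repayment: $193.91
Total deductions = $545.40 + $176.47 + $400.91 + $6.87 + $436.32 + $193.91 = $1,759.88
Net pay = $6,059.99 − $1,759.88 = $4,300.11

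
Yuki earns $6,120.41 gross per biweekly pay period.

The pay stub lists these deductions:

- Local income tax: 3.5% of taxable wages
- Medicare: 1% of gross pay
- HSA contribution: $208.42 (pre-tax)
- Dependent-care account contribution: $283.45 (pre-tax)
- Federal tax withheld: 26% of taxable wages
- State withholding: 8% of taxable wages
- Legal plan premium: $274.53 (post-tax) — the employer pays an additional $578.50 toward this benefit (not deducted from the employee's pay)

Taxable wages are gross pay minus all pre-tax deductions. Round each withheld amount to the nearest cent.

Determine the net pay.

Dependent-care account contribution: $283.45
HSA contribution: $208.42
Pre-tax total = $283.45 + $208.42 = $491.87
Taxable wages = $6,120.41 − $491.87 = $5,628.54
Local income tax: $5,628.54 × 0.035 = $197.00
State withholding: $5,628.54 × 0.08 = $450.28
Federal tax withheld: $5,628.54 × 0.26 = $1,463.42
Medicare: $6,120.41 × 0.01 = $61.20
Legal plan premium: $274.53
(Employer's $578.50 toward legal plan premium is not withheld from the employee.)
Total deductions = $283.45 + $208.42 + $197.00 + $450.28 + $1,463.42 + $61.20 + $274.53 = $2,938.30
Net pay = $6,120.41 − $2,938.30 = $3,182.11

$3,182.11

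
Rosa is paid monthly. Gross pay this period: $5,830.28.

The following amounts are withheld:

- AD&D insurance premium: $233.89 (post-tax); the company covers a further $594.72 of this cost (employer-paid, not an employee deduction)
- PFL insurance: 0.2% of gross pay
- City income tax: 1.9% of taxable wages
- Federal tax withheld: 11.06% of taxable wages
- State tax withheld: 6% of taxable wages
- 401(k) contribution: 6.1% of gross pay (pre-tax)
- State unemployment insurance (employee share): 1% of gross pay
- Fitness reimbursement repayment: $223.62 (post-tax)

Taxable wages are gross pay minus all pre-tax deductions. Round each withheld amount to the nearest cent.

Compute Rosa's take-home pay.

401(k) contribution: $5,830.28 × 0.061 = $355.65
Taxable wages = $5,830.28 − $355.65 = $5,474.63
State tax withheld: $5,474.63 × 0.06 = $328.48
Federal tax withheld: $5,474.63 × 0.1106 = $605.49
City income tax: $5,474.63 × 0.019 = $104.02
State unemployment insurance (employee share): $5,830.28 × 0.01 = $58.30
PFL insurance: $5,830.28 × 0.002 = $11.66
Fitness reimbursement repayment: $223.62
AD&D insurance premium: $233.89
(Employer's $594.72 toward AD&D insurance premium is not withheld from the employee.)
Total deductions = $355.65 + $328.48 + $605.49 + $104.02 + $58.30 + $11.66 + $223.62 + $233.89 = $1,921.11
Net pay = $5,830.28 − $1,921.11 = $3,909.17

$3,909.17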